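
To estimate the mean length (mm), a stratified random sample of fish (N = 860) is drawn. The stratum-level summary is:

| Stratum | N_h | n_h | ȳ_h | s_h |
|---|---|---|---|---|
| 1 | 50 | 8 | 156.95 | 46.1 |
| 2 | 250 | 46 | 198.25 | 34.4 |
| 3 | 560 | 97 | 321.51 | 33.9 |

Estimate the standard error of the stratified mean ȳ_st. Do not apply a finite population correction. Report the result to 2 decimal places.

SE(ȳ_st) ≈ 2.85

V̂(ȳ_st) = Σ W_h² s_h²/n_h, with W_h = N_h/N and N = 860:
  stratum 1: (50/860)²·46.1²/8 = 0.897956
  stratum 2: (250/860)²·34.4²/46 = 2.17391
  stratum 3: (560/860)²·33.9²/97 = 5.0235
V̂(ȳ_st) = 8.09537
SE(ȳ_st) = √8.09537 = 2.84524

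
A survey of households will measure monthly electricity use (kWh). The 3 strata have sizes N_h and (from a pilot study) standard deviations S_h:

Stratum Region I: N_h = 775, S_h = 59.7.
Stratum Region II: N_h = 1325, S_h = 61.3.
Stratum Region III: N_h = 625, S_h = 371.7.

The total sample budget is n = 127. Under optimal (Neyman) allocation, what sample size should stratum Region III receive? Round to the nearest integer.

82

Neyman allocation: n_h = n · N_h S_h / Σ N_i S_i, with n = 127.
  stratum Region I: N_h·S_h = 775·59.7 = 46267.50
  stratum Region II: N_h·S_h = 1325·61.3 = 81222.50
  stratum Region III: N_h·S_h = 625·371.7 = 232312.50
Σ N_h S_h = 359802.50
n for stratum Region III = 127·232312.50/359802.50 = 82.000 → 82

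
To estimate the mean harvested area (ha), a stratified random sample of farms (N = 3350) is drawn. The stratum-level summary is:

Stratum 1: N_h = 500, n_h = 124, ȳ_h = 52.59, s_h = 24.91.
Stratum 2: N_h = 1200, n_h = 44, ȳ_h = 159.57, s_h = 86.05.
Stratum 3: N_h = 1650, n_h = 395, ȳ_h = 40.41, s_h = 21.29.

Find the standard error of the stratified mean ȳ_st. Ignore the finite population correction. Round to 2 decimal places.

V̂(ȳ_st) = Σ W_h² s_h²/n_h, with W_h = N_h/N and N = 3350:
  stratum 1: (500/3350)²·24.91²/124 = 0.111475
  stratum 2: (1200/3350)²·86.05²/44 = 21.5934
  stratum 3: (1650/3350)²·21.29²/395 = 0.278376
V̂(ȳ_st) = 21.9833
SE(ȳ_st) = √21.9833 = 4.68863

SE(ȳ_st) ≈ 4.69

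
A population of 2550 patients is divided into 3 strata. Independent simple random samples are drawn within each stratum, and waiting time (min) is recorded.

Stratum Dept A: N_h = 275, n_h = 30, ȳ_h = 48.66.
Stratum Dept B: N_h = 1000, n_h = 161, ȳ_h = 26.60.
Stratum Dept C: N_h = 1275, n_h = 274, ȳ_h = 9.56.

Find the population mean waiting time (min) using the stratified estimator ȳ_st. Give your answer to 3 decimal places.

N = Σ N_h = 2550. Stratum weights W_h = N_h/N.
ȳ_st = (275·48.66 + 1000·26.60 + 1275·9.56) / 2550 = 20.45902

ȳ_st ≈ 20.459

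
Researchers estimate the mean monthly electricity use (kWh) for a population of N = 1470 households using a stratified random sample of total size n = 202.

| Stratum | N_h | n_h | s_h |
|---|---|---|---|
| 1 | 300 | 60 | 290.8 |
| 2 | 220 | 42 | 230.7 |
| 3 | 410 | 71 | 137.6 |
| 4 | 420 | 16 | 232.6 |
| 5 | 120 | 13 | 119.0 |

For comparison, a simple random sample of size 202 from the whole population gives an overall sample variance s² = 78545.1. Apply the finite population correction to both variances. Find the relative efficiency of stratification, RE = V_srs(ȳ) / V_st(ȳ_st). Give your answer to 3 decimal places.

RE ≈ 0.934

V̂(ȳ_st) = Σ W_h² (1 − n_h/N_h) s_h²/n_h, with W_h = N_h/N and N = 1470:
  stratum 1: (300/1470)²·(1 − 60/300)·290.8²/60 = 46.9608
  stratum 2: (220/1470)²·(1 − 42/220)·230.7²/42 = 22.9643
  stratum 3: (410/1470)²·(1 − 71/410)·137.6²/71 = 17.1525
  stratum 4: (420/1470)²·(1 − 16/420)·232.6²/16 = 265.519
  stratum 5: (120/1470)²·(1 − 13/120)·119.0²/13 = 6.47263
V_st = 359.069
V_srs = (1 − 202/1470)·78545.1/202 = 335.405
Relative efficiency = V_srs / V_st = 335.405/359.069 = 0.9341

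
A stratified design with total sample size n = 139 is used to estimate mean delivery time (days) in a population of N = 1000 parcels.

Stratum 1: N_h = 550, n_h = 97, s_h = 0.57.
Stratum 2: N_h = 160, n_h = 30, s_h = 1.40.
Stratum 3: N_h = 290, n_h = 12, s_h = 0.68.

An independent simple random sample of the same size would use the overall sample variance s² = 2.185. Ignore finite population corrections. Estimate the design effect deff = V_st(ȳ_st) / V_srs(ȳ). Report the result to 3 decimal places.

deff ≈ 0.377

V̂(ȳ_st) = Σ W_h² s_h²/n_h, with W_h = N_h/N and N = 1000:
  stratum 1: (550/1000)²·0.57²/97 = 0.00101322
  stratum 2: (160/1000)²·1.40²/30 = 0.00167253
  stratum 3: (290/1000)²·0.68²/12 = 0.00324065
V_st = 0.00592641
V_srs = s²/n = 2.185/139 = 0.0157194
deff = V_st / V_srs = 0.00592641/0.0157194 = 0.3770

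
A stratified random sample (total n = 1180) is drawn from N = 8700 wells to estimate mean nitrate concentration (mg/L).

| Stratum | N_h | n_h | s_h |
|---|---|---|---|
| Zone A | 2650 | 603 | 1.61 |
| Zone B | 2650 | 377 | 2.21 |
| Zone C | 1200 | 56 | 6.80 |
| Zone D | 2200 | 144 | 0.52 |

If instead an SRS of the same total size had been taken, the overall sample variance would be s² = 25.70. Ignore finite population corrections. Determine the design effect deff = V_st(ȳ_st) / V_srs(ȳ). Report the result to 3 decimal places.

deff ≈ 0.800

V̂(ȳ_st) = Σ W_h² s_h²/n_h, with W_h = N_h/N and N = 8700:
  stratum Zone A: (2650/8700)²·1.61²/603 = 0.00039883
  stratum Zone B: (2650/8700)²·2.21²/377 = 0.00120198
  stratum Zone C: (1200/8700)²·6.80²/56 = 0.0157092
  stratum Zone D: (2200/8700)²·0.52²/144 = 0.000120075
V_st = 0.0174301
V_srs = s²/n = 25.70/1180 = 0.0217797
deff = V_st / V_srs = 0.0174301/0.0217797 = 0.8003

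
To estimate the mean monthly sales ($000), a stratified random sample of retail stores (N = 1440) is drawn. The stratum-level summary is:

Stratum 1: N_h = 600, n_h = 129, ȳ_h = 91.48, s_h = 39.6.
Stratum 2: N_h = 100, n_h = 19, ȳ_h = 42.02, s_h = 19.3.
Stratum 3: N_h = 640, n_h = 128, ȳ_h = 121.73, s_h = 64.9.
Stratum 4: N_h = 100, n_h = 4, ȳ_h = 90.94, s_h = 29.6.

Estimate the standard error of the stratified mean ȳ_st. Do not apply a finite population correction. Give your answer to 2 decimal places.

V̂(ȳ_st) = Σ W_h² s_h²/n_h, with W_h = N_h/N and N = 1440:
  stratum 1: (600/1440)²·39.6²/129 = 2.11047
  stratum 2: (100/1440)²·19.3²/19 = 0.0945444
  stratum 3: (640/1440)²·64.9²/128 = 6.50002
  stratum 4: (100/1440)²·29.6²/4 = 1.05633
V̂(ȳ_st) = 9.76135
SE(ȳ_st) = √9.76135 = 3.12432

SE(ȳ_st) ≈ 3.12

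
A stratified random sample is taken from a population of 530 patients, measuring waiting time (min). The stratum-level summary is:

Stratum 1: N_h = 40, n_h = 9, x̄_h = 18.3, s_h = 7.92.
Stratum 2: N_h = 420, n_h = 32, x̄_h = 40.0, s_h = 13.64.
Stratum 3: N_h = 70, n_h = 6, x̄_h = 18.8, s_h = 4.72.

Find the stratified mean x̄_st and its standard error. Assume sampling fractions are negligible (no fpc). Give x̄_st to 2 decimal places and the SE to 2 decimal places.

x̄_st ≈ 35.56, SE ≈ 1.94

x̄_st = Σ W_h x̄_h = (40·18.3 + 420·40.0 + 70·18.8)/530 = 35.56226
V̂(x̄_st) = Σ W_h² s_h²/n_h, with W_h = N_h/N and N = 530:
  stratum 1: (40/530)²·7.92²/9 = 0.0396987
  stratum 2: (420/530)²·13.64²/32 = 3.65112
  stratum 3: (70/530)²·4.72²/6 = 0.0647705
V̂(x̄_st) = 3.75558
SE(x̄_st) = √3.75558 = 1.93793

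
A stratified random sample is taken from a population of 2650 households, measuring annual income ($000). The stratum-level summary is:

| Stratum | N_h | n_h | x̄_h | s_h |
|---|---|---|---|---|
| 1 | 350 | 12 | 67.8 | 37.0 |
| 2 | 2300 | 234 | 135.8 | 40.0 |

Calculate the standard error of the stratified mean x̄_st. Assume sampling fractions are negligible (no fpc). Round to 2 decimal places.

V̂(x̄_st) = Σ W_h² s_h²/n_h, with W_h = N_h/N and N = 2650:
  stratum 1: (350/2650)²·37.0²/12 = 1.99006
  stratum 2: (2300/2650)²·40.0²/234 = 5.15072
V̂(x̄_st) = 7.14078
SE(x̄_st) = √7.14078 = 2.67222

SE(x̄_st) ≈ 2.67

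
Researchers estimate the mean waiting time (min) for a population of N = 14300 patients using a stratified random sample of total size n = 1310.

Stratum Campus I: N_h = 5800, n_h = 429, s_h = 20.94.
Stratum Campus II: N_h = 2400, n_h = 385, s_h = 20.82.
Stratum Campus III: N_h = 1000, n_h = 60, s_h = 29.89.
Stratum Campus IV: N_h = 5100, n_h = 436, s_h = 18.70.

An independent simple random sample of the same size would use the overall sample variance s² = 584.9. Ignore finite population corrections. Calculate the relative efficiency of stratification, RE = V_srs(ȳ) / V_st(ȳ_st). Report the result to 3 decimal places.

RE ≈ 1.192

V̂(ȳ_st) = Σ W_h² s_h²/n_h, with W_h = N_h/N and N = 14300:
  stratum Campus I: (5800/14300)²·20.94²/429 = 0.168143
  stratum Campus II: (2400/14300)²·20.82²/385 = 0.031714
  stratum Campus III: (1000/14300)²·29.89²/60 = 0.0728163
  stratum Campus IV: (5100/14300)²·18.70²/436 = 0.102015
V_st = 0.374689
V_srs = s²/n = 584.9/1310 = 0.446489
Relative efficiency = V_srs / V_st = 0.446489/0.374689 = 1.1916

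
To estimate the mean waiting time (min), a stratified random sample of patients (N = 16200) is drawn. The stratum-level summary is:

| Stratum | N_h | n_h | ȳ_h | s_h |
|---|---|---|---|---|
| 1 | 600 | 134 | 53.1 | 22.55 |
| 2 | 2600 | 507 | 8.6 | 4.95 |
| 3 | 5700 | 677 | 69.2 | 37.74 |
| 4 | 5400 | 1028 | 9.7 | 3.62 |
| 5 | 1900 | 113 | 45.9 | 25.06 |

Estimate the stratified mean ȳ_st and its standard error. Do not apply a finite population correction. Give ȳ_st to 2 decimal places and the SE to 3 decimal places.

ȳ_st = Σ W_h ȳ_h = (600·53.1 + 2600·8.6 + 5700·69.2 + 5400·9.7 + 1900·45.9)/16200 = 36.31173
V̂(ȳ_st) = Σ W_h² s_h²/n_h, with W_h = N_h/N and N = 16200:
  stratum 1: (600/16200)²·22.55²/134 = 0.00520548
  stratum 2: (2600/16200)²·4.95²/507 = 0.00124486
  stratum 3: (5700/16200)²·37.74²/677 = 0.260456
  stratum 4: (5400/16200)²·3.62²/1028 = 0.00141639
  stratum 5: (1900/16200)²·25.06²/113 = 0.0764471
V̂(ȳ_st) = 0.34477
SE(ȳ_st) = √0.34477 = 0.587171

ȳ_st ≈ 36.31, SE ≈ 0.587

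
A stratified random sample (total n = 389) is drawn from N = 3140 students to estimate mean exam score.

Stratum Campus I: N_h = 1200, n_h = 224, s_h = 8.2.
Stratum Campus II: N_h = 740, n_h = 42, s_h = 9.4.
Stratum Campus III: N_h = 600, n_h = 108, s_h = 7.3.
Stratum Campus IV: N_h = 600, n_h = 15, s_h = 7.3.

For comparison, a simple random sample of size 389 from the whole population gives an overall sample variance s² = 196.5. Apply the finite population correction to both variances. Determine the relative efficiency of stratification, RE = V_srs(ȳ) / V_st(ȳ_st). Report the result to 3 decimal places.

RE ≈ 1.541

V̂(ȳ_st) = Σ W_h² (1 − n_h/N_h) s_h²/n_h, with W_h = N_h/N and N = 3140:
  stratum Campus I: (1200/3140)²·(1 − 224/1200)·8.2²/224 = 0.0356575
  stratum Campus II: (740/3140)²·(1 − 42/740)·9.4²/42 = 0.110213
  stratum Campus III: (600/3140)²·(1 − 108/600)·7.3²/108 = 0.0147734
  stratum Campus IV: (600/3140)²·(1 − 15/600)·7.3²/15 = 0.126474
V_st = 0.287119
V_srs = (1 − 389/3140)·196.5/389 = 0.442562
Relative efficiency = V_srs / V_st = 0.442562/0.287119 = 1.5414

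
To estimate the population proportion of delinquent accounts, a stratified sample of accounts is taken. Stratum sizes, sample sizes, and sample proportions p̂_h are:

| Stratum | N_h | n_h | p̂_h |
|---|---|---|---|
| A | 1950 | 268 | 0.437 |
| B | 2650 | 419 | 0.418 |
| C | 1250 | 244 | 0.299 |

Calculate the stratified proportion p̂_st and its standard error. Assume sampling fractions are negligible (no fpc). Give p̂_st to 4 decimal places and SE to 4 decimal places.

N = 5850; stratum weights W_h = N_h/N.
p̂_st = Σ W_h p̂_h = (1950·0.437 + 2650·0.418 + 1250·0.299)/5850 = 0.39891
V̂(p̂_st) = Σ W_h² p̂_h(1−p̂_h)/(n_h−1):
  stratum A: (1950/5850)²·0.437·0.563/267 = 0.000102385
  stratum B: (2650/5850)²·0.418·0.582/418 = 0.000119427
  stratum C: (1250/5850)²·0.299·0.701/243 = 3.93814e-05
V̂(p̂_st) = 0.000261193; SE = √V̂ = 0.0161615

p̂_st ≈ 0.3989, SE ≈ 0.0162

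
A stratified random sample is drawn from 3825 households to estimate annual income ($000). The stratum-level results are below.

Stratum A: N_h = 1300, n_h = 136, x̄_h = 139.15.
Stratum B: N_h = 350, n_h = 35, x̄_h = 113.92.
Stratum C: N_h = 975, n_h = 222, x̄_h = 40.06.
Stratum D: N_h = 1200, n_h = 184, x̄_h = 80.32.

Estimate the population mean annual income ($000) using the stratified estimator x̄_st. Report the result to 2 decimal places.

N = Σ N_h = 3825. Stratum weights W_h = N_h/N.
x̄_st = (1300·139.15 + 350·113.92 + 975·40.06 + 1200·80.32) / 3825 = 93.1267

x̄_st ≈ 93.13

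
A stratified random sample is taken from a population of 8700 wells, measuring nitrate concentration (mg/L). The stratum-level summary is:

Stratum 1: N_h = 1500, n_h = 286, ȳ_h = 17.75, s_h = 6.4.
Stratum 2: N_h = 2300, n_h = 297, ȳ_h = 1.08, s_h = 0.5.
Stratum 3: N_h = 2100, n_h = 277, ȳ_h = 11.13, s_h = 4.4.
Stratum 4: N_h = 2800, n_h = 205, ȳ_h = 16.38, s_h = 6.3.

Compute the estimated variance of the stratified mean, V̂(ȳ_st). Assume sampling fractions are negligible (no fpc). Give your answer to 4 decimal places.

V̂(ȳ_st) ≈ 0.0284

V̂(ȳ_st) = Σ W_h² s_h²/n_h, with W_h = N_h/N and N = 8700:
  stratum 1: (1500/8700)²·6.4²/286 = 0.00425734
  stratum 2: (2300/8700)²·0.5²/297 = 5.88303e-05
  stratum 3: (2100/8700)²·4.4²/277 = 0.00407217
  stratum 4: (2800/8700)²·6.3²/205 = 0.0200542
V̂(ȳ_st) = 0.0284425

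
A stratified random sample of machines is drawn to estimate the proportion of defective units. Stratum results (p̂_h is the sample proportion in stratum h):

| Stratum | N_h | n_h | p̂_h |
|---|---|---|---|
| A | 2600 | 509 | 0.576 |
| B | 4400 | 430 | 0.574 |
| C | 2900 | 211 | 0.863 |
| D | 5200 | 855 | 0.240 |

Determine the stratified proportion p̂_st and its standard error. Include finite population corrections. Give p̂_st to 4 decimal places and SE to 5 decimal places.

p̂_st ≈ 0.5148, SE ≈ 0.00977

N = 15100; stratum weights W_h = N_h/N.
p̂_st = Σ W_h p̂_h = (2600·0.576 + 4400·0.574 + 2900·0.863 + 5200·0.240)/15100 = 0.51483
V̂(p̂_st) = Σ W_h² (1 − n_h/N_h) p̂_h(1−p̂_h)/(n_h−1):
  stratum A: (2600/15100)²·(1 − 509/2600)·0.576·0.424/508 = 1.1463e-05
  stratum B: (4400/15100)²·(1 − 430/4400)·0.574·0.426/429 = 4.3667e-05
  stratum C: (2900/15100)²·(1 − 211/2900)·0.863·0.137/210 = 1.92552e-05
  stratum D: (5200/15100)²·(1 − 855/5200)·0.240·0.760/854 = 2.11644e-05
V̂(p̂_st) = 9.55496e-05; SE = √V̂ = 0.00977495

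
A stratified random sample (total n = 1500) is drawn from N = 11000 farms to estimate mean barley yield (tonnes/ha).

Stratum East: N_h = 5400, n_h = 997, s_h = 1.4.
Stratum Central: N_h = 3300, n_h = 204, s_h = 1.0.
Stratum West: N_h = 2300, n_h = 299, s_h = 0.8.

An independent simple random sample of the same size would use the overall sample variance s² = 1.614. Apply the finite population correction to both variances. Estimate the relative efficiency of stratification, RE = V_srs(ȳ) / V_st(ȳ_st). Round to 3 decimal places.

V̂(ȳ_st) = Σ W_h² (1 − n_h/N_h) s_h²/n_h, with W_h = N_h/N and N = 11000:
  stratum East: (5400/11000)²·(1 − 997/5400)·1.4²/997 = 0.000386294
  stratum Central: (3300/11000)²·(1 − 204/3300)·1.0²/204 = 0.000413904
  stratum West: (2300/11000)²·(1 − 299/2300)·0.8²/299 = 8.14139e-05
V_st = 0.000881612
V_srs = (1 − 1500/11000)·1.614/1500 = 0.000929273
Relative efficiency = V_srs / V_st = 0.000929273/0.000881612 = 1.0541

RE ≈ 1.054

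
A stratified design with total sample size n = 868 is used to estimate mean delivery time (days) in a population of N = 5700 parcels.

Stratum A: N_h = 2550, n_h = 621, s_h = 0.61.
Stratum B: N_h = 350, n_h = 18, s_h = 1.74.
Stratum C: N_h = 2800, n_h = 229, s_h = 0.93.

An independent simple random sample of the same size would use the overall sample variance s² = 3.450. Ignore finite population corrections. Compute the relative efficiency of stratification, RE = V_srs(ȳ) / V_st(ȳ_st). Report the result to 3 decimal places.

RE ≈ 2.386

V̂(ȳ_st) = Σ W_h² s_h²/n_h, with W_h = N_h/N and N = 5700:
  stratum A: (2550/5700)²·0.61²/621 = 0.000119922
  stratum B: (350/5700)²·1.74²/18 = 0.00063418
  stratum C: (2800/5700)²·0.93²/229 = 0.000911374
V_st = 0.00166548
V_srs = s²/n = 3.450/868 = 0.00397465
Relative efficiency = V_srs / V_st = 0.00397465/0.00166548 = 2.3865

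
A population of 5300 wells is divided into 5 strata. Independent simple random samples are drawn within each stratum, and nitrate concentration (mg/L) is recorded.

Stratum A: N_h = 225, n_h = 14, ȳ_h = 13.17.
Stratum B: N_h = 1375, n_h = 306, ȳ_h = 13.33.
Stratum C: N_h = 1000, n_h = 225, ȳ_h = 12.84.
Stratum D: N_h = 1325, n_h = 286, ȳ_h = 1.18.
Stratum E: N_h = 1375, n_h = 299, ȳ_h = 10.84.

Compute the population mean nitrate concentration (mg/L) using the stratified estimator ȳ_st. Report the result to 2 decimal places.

N = Σ N_h = 5300. Stratum weights W_h = N_h/N.
ȳ_st = (225·13.17 + 1375·13.33 + 1000·12.84 + 1325·1.18 + 1375·10.84) / 5300 = 9.5473

ȳ_st ≈ 9.55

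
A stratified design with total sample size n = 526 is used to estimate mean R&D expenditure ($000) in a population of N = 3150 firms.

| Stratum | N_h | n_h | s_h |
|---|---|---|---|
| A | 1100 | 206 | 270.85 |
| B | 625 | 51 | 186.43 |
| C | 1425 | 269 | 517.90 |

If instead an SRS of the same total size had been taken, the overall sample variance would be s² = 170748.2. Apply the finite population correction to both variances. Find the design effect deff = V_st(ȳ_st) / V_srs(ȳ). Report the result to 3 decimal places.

V̂(ȳ_st) = Σ W_h² (1 − n_h/N_h) s_h²/n_h, with W_h = N_h/N and N = 3150:
  stratum A: (1100/3150)²·(1 − 206/1100)·270.85²/206 = 35.2939
  stratum B: (625/3150)²·(1 − 51/625)·186.43²/51 = 24.6395
  stratum C: (1425/3150)²·(1 − 269/1425)·517.90²/269 = 165.535
V_st = 225.469
V_srs = (1 − 526/3150)·170748.2/526 = 270.411
deff = V_st / V_srs = 225.469/270.411 = 0.8338

deff ≈ 0.834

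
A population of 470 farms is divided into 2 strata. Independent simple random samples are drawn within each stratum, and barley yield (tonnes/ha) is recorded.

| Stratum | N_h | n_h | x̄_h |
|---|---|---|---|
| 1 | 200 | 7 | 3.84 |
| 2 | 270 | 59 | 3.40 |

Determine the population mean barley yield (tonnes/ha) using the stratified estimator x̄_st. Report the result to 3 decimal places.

x̄_st ≈ 3.587

N = Σ N_h = 470. Stratum weights W_h = N_h/N.
x̄_st = (200·3.84 + 270·3.40) / 470 = 3.58723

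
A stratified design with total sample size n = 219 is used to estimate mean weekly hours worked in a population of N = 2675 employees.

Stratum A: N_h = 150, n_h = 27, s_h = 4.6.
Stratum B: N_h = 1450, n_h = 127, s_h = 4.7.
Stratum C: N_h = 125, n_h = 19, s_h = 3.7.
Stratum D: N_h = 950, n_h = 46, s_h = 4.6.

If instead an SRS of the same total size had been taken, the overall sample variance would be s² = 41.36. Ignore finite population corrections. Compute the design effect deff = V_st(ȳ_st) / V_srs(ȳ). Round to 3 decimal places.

deff ≈ 0.599

V̂(ȳ_st) = Σ W_h² s_h²/n_h, with W_h = N_h/N and N = 2675:
  stratum A: (150/2675)²·4.6²/27 = 0.00246426
  stratum B: (1450/2675)²·4.7²/127 = 0.051107
  stratum C: (125/2675)²·3.7²/19 = 0.00157334
  stratum D: (950/2675)²·4.6²/46 = 0.0580173
V_st = 0.113162
V_srs = s²/n = 41.36/219 = 0.188858
deff = V_st / V_srs = 0.113162/0.188858 = 0.5992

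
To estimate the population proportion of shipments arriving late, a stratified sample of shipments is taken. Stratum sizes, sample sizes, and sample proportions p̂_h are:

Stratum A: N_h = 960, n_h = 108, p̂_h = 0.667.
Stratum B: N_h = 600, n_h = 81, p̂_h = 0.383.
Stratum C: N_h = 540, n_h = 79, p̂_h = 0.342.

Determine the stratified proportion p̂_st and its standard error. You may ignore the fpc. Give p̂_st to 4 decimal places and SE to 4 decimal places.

p̂_st ≈ 0.5023, SE ≈ 0.0294

N = 2100; stratum weights W_h = N_h/N.
p̂_st = Σ W_h p̂_h = (960·0.667 + 600·0.383 + 540·0.342)/2100 = 0.50229
V̂(p̂_st) = Σ W_h² p̂_h(1−p̂_h)/(n_h−1):
  stratum A: (960/2100)²·0.667·0.333/107 = 0.000433801
  stratum B: (600/2100)²·0.383·0.617/80 = 0.000241134
  stratum C: (540/2100)²·0.342·0.658/78 = 0.000190768
V̂(p̂_st) = 0.000865703; SE = √V̂ = 0.0294228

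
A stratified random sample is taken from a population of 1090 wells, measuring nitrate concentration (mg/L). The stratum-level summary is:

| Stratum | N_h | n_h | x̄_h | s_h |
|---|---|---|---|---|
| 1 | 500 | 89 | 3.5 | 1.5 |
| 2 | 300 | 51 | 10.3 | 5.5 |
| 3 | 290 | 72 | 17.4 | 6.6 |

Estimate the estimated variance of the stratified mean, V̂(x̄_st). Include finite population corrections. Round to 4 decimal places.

V̂(x̄_st) = Σ W_h² (1 − n_h/N_h) s_h²/n_h, with W_h = N_h/N and N = 1090:
  stratum 1: (500/1090)²·(1 − 89/500)·1.5²/89 = 0.00437272
  stratum 2: (300/1090)²·(1 − 51/300)·5.5²/51 = 0.0372926
  stratum 3: (290/1090)²·(1 − 72/290)·6.6²/72 = 0.0321927
V̂(x̄_st) = 0.073858

V̂(x̄_st) ≈ 0.0739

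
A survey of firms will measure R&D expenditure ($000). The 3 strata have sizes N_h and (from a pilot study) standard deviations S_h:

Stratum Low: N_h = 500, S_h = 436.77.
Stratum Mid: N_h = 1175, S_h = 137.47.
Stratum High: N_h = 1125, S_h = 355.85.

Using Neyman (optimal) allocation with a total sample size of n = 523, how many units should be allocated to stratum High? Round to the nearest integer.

Neyman allocation: n_h = n · N_h S_h / Σ N_i S_i, with n = 523.
  stratum Low: N_h·S_h = 500·436.77 = 218385.00
  stratum Mid: N_h·S_h = 1175·137.47 = 161527.25
  stratum High: N_h·S_h = 1125·355.85 = 400331.25
Σ N_h S_h = 780243.50
n for stratum High = 523·400331.25/780243.50 = 268.343 → 268

268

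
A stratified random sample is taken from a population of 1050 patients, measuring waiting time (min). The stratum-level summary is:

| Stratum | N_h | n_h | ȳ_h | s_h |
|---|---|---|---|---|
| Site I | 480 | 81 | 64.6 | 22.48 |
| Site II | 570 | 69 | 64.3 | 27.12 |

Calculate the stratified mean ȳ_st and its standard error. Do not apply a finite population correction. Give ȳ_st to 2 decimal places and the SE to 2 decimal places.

ȳ_st ≈ 64.44, SE ≈ 2.11

ȳ_st = Σ W_h ȳ_h = (480·64.6 + 570·64.3)/1050 = 64.43714
V̂(ȳ_st) = Σ W_h² s_h²/n_h, with W_h = N_h/N and N = 1050:
  stratum Site I: (480/1050)²·22.48²/81 = 1.3038
  stratum Site II: (570/1050)²·27.12²/69 = 3.14124
V̂(ȳ_st) = 4.44504
SE(ȳ_st) = √4.44504 = 2.10833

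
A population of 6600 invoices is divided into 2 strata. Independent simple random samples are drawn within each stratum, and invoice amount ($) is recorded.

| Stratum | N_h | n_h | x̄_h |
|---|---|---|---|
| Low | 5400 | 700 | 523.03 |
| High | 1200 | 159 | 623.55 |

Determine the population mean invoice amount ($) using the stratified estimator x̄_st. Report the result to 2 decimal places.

x̄_st ≈ 541.31

N = Σ N_h = 6600. Stratum weights W_h = N_h/N.
x̄_st = (5400·523.03 + 1200·623.55) / 6600 = 541.3064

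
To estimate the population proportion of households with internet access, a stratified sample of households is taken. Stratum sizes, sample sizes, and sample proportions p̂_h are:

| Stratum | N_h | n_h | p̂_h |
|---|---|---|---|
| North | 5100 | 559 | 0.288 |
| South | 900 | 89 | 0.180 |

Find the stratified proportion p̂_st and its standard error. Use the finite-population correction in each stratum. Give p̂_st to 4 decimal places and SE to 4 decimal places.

N = 6000; stratum weights W_h = N_h/N.
p̂_st = Σ W_h p̂_h = (5100·0.288 + 900·0.180)/6000 = 0.27180
V̂(p̂_st) = Σ W_h² (1 − n_h/N_h) p̂_h(1−p̂_h)/(n_h−1):
  stratum North: (5100/6000)²·(1 − 559/5100)·0.288·0.712/558 = 0.000236405
  stratum South: (900/6000)²·(1 − 89/900)·0.180·0.820/88 = 3.40067e-05
V̂(p̂_st) = 0.000270412; SE = √V̂ = 0.0164442

p̂_st ≈ 0.2718, SE ≈ 0.0164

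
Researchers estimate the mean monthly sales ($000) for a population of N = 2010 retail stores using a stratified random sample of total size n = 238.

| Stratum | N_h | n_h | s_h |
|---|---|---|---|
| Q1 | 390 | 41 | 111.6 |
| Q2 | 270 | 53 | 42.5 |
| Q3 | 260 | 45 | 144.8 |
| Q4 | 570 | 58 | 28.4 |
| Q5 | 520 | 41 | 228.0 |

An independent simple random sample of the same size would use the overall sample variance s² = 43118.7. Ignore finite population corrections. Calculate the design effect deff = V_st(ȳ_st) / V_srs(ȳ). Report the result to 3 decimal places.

deff ≈ 0.584

V̂(ȳ_st) = Σ W_h² s_h²/n_h, with W_h = N_h/N and N = 2010:
  stratum Q1: (390/2010)²·111.6²/41 = 11.4362
  stratum Q2: (270/2010)²·42.5²/53 = 0.614947
  stratum Q3: (260/2010)²·144.8²/45 = 7.79613
  stratum Q4: (570/2010)²·28.4²/58 = 1.11832
  stratum Q5: (520/2010)²·228.0²/41 = 84.8595
V_st = 105.825
V_srs = s²/n = 43118.7/238 = 181.171
deff = V_st / V_srs = 105.825/181.171 = 0.5841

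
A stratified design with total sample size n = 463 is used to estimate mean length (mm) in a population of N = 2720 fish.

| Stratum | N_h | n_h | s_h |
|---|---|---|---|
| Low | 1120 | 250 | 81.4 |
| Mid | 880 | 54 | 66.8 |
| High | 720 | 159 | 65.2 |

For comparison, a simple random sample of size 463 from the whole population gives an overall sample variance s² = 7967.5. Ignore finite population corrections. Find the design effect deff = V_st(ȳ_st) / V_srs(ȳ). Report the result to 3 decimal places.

deff ≈ 0.873

V̂(ȳ_st) = Σ W_h² s_h²/n_h, with W_h = N_h/N and N = 2720:
  stratum Low: (1120/2720)²·81.4²/250 = 4.49373
  stratum Mid: (880/2720)²·66.8²/54 = 8.64941
  stratum High: (720/2720)²·65.2²/159 = 1.87338
V_st = 15.0165
V_srs = s²/n = 7967.5/463 = 17.2084
deff = V_st / V_srs = 15.0165/17.2084 = 0.8726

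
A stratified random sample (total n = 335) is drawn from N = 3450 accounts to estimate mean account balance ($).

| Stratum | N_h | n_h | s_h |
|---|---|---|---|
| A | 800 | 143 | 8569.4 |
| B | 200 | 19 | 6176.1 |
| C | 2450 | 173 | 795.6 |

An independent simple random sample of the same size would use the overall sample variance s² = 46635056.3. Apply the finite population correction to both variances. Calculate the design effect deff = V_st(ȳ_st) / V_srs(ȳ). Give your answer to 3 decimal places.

deff ≈ 0.243

V̂(ȳ_st) = Σ W_h² (1 − n_h/N_h) s_h²/n_h, with W_h = N_h/N and N = 3450:
  stratum A: (800/3450)²·(1 − 143/800)·8569.4²/143 = 22676.8
  stratum B: (200/3450)²·(1 − 19/200)·6176.1²/19 = 6105.84
  stratum C: (2450/3450)²·(1 − 173/2450)·795.6²/173 = 1714.88
V_st = 30497.5
V_srs = (1 − 335/3450)·46635056.3/335 = 125692
deff = V_st / V_srs = 30497.5/125692 = 0.2426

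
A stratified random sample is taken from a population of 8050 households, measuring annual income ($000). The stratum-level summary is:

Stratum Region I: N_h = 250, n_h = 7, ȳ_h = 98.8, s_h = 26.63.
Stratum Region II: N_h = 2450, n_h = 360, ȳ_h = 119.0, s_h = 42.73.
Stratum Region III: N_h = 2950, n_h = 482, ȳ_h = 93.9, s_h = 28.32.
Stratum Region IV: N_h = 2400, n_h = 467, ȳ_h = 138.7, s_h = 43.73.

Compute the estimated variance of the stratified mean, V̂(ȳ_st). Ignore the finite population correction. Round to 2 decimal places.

V̂(ȳ_st) ≈ 1.15

V̂(ȳ_st) = Σ W_h² s_h²/n_h, with W_h = N_h/N and N = 8050:
  stratum Region I: (250/8050)²·26.63²/7 = 0.0977085
  stratum Region II: (2450/8050)²·42.73²/360 = 0.46979
  stratum Region III: (2950/8050)²·28.32²/482 = 0.223456
  stratum Region IV: (2400/8050)²·43.73²/467 = 0.363976
V̂(ȳ_st) = 1.15493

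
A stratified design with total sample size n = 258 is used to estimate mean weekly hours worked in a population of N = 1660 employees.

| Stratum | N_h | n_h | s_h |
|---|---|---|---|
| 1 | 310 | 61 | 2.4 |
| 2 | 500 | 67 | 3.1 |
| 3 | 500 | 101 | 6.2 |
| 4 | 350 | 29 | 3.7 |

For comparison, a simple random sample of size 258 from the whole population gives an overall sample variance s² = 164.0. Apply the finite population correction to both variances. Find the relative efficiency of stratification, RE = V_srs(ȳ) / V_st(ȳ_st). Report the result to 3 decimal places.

V̂(ȳ_st) = Σ W_h² (1 − n_h/N_h) s_h²/n_h, with W_h = N_h/N and N = 1660:
  stratum 1: (310/1660)²·(1 − 61/310)·2.4²/61 = 0.00264507
  stratum 2: (500/1660)²·(1 − 67/500)·3.1²/67 = 0.0112691
  stratum 3: (500/1660)²·(1 − 101/500)·6.2²/101 = 0.0275543
  stratum 4: (350/1660)²·(1 − 29/350)·3.7²/29 = 0.019247
V_st = 0.0607154
V_srs = (1 − 258/1660)·164.0/258 = 0.536864
Relative efficiency = V_srs / V_st = 0.536864/0.0607154 = 8.8423

RE ≈ 8.842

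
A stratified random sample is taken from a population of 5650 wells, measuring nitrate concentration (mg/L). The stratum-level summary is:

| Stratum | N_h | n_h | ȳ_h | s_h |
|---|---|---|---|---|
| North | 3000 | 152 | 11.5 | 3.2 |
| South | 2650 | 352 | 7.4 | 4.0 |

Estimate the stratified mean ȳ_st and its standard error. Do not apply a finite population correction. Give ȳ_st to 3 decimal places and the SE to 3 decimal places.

ȳ_st = Σ W_h ȳ_h = (3000·11.5 + 2650·7.4)/5650 = 9.57699
V̂(ȳ_st) = Σ W_h² s_h²/n_h, with W_h = N_h/N and N = 5650:
  stratum North: (3000/5650)²·3.2²/152 = 0.0189934
  stratum South: (2650/5650)²·4.0²/352 = 0.00999936
V̂(ȳ_st) = 0.0289927
SE(ȳ_st) = √0.0289927 = 0.170273

ȳ_st ≈ 9.577, SE ≈ 0.170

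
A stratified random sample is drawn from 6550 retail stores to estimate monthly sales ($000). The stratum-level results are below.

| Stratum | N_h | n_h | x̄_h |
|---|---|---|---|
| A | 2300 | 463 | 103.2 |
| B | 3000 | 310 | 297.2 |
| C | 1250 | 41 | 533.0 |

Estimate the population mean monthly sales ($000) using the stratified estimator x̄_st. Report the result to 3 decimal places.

N = Σ N_h = 6550. Stratum weights W_h = N_h/N.
x̄_st = (2300·103.2 + 3000·297.2 + 1250·533.0) / 6550 = 274.07786

x̄_st ≈ 274.078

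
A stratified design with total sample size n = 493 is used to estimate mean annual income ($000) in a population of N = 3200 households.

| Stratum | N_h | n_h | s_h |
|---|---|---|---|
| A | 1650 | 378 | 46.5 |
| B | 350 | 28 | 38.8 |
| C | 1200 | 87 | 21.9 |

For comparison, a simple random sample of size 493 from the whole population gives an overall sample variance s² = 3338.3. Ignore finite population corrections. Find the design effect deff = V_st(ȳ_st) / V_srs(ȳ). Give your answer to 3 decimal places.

deff ≈ 0.434

V̂(ȳ_st) = Σ W_h² s_h²/n_h, with W_h = N_h/N and N = 3200:
  stratum A: (1650/3200)²·46.5²/378 = 1.52083
  stratum B: (350/3200)²·38.8²/28 = 0.643193
  stratum C: (1200/3200)²·21.9²/87 = 0.775232
V_st = 2.93926
V_srs = s²/n = 3338.3/493 = 6.7714
deff = V_st / V_srs = 2.93926/6.7714 = 0.4341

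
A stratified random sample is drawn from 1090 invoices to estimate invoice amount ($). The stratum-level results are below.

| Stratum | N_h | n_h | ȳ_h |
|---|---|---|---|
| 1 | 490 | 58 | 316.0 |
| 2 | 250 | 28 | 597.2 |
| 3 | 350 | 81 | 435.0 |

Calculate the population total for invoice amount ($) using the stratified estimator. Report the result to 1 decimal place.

τ̂_st = Σ N_h ȳ_h = 490·316.0 + 250·597.2 + 350·435.0 = 456390.0

τ̂_st ≈ 456390.0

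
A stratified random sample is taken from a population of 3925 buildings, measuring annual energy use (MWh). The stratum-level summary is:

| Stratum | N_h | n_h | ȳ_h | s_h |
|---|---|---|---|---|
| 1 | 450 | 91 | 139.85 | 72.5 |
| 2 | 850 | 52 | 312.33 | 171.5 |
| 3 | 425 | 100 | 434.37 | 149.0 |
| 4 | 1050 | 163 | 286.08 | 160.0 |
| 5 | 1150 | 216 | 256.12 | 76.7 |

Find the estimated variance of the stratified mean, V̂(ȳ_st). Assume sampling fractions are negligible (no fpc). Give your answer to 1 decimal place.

V̂(ȳ_st) = Σ W_h² s_h²/n_h, with W_h = N_h/N and N = 3925:
  stratum 1: (450/3925)²·72.5²/91 = 0.759242
  stratum 2: (850/3925)²·171.5²/52 = 26.5267
  stratum 3: (425/3925)²·149.0²/100 = 2.60298
  stratum 4: (1050/3925)²·160.0²/163 = 11.2396
  stratum 5: (1150/3925)²·76.7²/216 = 2.33805
V̂(ȳ_st) = 43.4666

V̂(ȳ_st) ≈ 43.5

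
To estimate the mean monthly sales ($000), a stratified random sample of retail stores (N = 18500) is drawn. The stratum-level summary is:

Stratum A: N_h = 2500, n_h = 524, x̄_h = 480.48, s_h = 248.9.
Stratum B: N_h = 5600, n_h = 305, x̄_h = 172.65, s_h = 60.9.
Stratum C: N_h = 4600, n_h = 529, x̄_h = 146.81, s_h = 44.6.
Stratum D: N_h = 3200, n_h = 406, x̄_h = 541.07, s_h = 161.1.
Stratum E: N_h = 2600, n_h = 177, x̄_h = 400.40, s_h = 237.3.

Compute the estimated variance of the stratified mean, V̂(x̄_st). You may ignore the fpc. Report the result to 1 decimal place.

V̂(x̄_st) = Σ W_h² s_h²/n_h, with W_h = N_h/N and N = 18500:
  stratum A: (2500/18500)²·248.9²/524 = 2.15901
  stratum B: (5600/18500)²·60.9²/305 = 1.11421
  stratum C: (4600/18500)²·44.6²/529 = 0.23248
  stratum D: (3200/18500)²·161.1²/406 = 1.91259
  stratum E: (2600/18500)²·237.3²/177 = 6.28384
V̂(x̄_st) = 11.7021

V̂(x̄_st) ≈ 11.7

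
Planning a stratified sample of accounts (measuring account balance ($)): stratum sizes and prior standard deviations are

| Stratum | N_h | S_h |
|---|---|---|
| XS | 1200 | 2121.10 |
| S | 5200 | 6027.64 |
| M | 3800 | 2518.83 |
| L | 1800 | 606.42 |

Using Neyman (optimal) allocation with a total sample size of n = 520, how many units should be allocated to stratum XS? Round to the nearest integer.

Neyman allocation: n_h = n · N_h S_h / Σ N_i S_i, with n = 520.
  stratum XS: N_h·S_h = 1200·2121.10 = 2545320.00
  stratum S: N_h·S_h = 5200·6027.64 = 31343728.00
  stratum M: N_h·S_h = 3800·2518.83 = 9571554.00
  stratum L: N_h·S_h = 1800·606.42 = 1091556.00
Σ N_h S_h = 44552158.00
n for stratum XS = 520·2545320.00/44552158.00 = 29.708 → 30

30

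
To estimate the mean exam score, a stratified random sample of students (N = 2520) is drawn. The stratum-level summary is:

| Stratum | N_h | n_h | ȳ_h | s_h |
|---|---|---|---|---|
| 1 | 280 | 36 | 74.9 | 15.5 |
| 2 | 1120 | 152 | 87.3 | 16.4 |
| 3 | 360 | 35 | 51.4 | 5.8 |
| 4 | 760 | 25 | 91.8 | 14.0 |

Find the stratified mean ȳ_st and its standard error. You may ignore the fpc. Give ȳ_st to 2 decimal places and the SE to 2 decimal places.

ȳ_st ≈ 82.15, SE ≈ 1.08

ȳ_st = Σ W_h ȳ_h = (280·74.9 + 1120·87.3 + 360·51.4 + 760·91.8)/2520 = 82.15079
V̂(ȳ_st) = Σ W_h² s_h²/n_h, with W_h = N_h/N and N = 2520:
  stratum 1: (280/2520)²·15.5²/36 = 0.0823903
  stratum 2: (1120/2520)²·16.4²/152 = 0.349526
  stratum 3: (360/2520)²·5.8²/35 = 0.0196152
  stratum 4: (760/2520)²·14.0²/25 = 0.713086
V̂(ȳ_st) = 1.16462
SE(ȳ_st) = √1.16462 = 1.07917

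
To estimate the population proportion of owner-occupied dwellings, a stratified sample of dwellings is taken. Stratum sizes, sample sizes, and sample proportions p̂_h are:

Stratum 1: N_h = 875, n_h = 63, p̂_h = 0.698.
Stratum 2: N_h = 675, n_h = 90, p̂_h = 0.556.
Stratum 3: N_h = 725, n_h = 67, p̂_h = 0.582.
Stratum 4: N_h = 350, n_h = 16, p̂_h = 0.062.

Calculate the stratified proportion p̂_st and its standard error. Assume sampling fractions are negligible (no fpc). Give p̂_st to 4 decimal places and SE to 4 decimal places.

N = 2625; stratum weights W_h = N_h/N.
p̂_st = Σ W_h p̂_h = (875·0.698 + 675·0.556 + 725·0.582 + 350·0.062)/2625 = 0.54465
V̂(p̂_st) = Σ W_h² p̂_h(1−p̂_h)/(n_h−1):
  stratum 1: (875/2625)²·0.698·0.302/62 = 0.000377771
  stratum 2: (675/2625)²·0.556·0.444/89 = 0.000183407
  stratum 3: (725/2625)²·0.582·0.418/66 = 0.000281172
  stratum 4: (350/2625)²·0.062·0.938/15 = 6.89256e-05
V̂(p̂_st) = 0.000911276; SE = √V̂ = 0.0301873

p̂_st ≈ 0.5446, SE ≈ 0.0302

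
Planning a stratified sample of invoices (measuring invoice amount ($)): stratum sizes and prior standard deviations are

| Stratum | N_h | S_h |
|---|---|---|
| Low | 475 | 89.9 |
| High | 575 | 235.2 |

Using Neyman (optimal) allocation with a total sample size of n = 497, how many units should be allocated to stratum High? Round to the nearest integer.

Neyman allocation: n_h = n · N_h S_h / Σ N_i S_i, with n = 497.
  stratum Low: N_h·S_h = 475·89.9 = 42702.50
  stratum High: N_h·S_h = 575·235.2 = 135240.00
Σ N_h S_h = 177942.50
n for stratum High = 497·135240.00/177942.50 = 377.730 → 378

378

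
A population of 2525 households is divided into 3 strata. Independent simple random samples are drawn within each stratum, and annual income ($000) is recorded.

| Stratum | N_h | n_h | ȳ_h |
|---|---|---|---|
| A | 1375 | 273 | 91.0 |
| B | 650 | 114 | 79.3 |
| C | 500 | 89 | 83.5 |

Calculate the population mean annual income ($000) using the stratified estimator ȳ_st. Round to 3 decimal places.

ȳ_st ≈ 86.503

N = Σ N_h = 2525. Stratum weights W_h = N_h/N.
ȳ_st = (1375·91.0 + 650·79.3 + 500·83.5) / 2525 = 86.50297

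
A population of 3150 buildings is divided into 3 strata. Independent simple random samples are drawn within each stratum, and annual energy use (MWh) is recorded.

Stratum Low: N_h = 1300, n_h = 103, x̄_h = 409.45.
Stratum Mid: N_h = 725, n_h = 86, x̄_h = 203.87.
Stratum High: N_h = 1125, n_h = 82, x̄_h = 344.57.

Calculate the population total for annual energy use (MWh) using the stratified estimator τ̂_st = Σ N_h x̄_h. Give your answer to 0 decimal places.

τ̂_st ≈ 1067732

τ̂_st = Σ N_h x̄_h = 1300·409.45 + 725·203.87 + 1125·344.57 = 1067732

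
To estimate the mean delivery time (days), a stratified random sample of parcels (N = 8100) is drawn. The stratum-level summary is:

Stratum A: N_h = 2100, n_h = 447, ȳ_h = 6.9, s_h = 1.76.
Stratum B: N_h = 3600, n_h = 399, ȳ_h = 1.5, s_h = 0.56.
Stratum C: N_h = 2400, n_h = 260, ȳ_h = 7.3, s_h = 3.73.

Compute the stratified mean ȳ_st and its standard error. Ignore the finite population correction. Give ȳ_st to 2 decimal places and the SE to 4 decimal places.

ȳ_st = Σ W_h ȳ_h = (2100·6.9 + 3600·1.5 + 2400·7.3)/8100 = 4.61852
V̂(ȳ_st) = Σ W_h² s_h²/n_h, with W_h = N_h/N and N = 8100:
  stratum A: (2100/8100)²·1.76²/447 = 0.000465786
  stratum B: (3600/8100)²·0.56²/399 = 0.000155252
  stratum C: (2400/8100)²·3.73²/260 = 0.00469782
V̂(ȳ_st) = 0.00531886
SE(ȳ_st) = √0.00531886 = 0.0729305

ȳ_st ≈ 4.62, SE ≈ 0.0729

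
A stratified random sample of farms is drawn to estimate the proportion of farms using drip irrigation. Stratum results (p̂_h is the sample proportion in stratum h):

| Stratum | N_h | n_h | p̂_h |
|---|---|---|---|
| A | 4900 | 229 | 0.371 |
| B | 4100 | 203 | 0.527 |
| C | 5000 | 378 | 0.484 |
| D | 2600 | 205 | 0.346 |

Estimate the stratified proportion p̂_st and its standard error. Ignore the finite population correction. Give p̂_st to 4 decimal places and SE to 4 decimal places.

N = 16600; stratum weights W_h = N_h/N.
p̂_st = Σ W_h p̂_h = (4900·0.371 + 4100·0.527 + 5000·0.484 + 2600·0.346)/16600 = 0.43965
V̂(p̂_st) = Σ W_h² p̂_h(1−p̂_h)/(n_h−1):
  stratum A: (4900/16600)²·0.371·0.629/228 = 8.91796e-05
  stratum B: (4100/16600)²·0.527·0.473/202 = 7.52787e-05
  stratum C: (5000/16600)²·0.484·0.516/377 = 6.01004e-05
  stratum D: (2600/16600)²·0.346·0.654/204 = 2.72116e-05
V̂(p̂_st) = 0.00025177; SE = √V̂ = 0.0158673

p̂_st ≈ 0.4397, SE ≈ 0.0159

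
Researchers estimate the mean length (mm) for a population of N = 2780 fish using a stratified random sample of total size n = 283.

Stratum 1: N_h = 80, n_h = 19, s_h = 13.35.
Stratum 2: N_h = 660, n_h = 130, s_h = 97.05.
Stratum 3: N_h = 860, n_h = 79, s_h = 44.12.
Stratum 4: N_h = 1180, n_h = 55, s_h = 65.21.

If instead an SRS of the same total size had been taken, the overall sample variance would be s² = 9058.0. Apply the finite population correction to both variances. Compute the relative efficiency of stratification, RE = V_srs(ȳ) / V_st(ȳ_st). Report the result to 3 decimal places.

RE ≈ 1.537

V̂(ȳ_st) = Σ W_h² (1 − n_h/N_h) s_h²/n_h, with W_h = N_h/N and N = 2780:
  stratum 1: (80/2780)²·(1 − 19/80)·13.35²/19 = 0.00592296
  stratum 2: (660/2780)²·(1 − 130/660)·97.05²/130 = 3.27928
  stratum 3: (860/2780)²·(1 − 79/860)·44.12²/79 = 2.14143
  stratum 4: (1180/2780)²·(1 − 55/1180)·65.21²/55 = 13.2804
V_st = 18.707
V_srs = (1 − 283/2780)·9058.0/283 = 28.7488
Relative efficiency = V_srs / V_st = 28.7488/18.707 = 1.5368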